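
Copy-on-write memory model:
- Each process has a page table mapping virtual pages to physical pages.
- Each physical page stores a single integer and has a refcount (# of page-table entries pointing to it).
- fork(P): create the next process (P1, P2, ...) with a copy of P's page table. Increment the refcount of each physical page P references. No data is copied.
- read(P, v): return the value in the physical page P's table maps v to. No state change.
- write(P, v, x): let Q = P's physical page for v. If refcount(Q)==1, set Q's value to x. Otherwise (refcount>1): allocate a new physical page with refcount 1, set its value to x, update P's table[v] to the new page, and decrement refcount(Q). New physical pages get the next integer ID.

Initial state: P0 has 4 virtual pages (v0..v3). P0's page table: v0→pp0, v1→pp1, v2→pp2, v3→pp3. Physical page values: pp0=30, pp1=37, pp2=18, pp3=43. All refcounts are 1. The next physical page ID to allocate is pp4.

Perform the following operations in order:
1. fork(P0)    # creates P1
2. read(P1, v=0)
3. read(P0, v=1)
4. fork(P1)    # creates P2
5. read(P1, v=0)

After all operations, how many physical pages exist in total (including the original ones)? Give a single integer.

Answer: 4

Derivation:
Op 1: fork(P0) -> P1. 4 ppages; refcounts: pp0:2 pp1:2 pp2:2 pp3:2
Op 2: read(P1, v0) -> 30. No state change.
Op 3: read(P0, v1) -> 37. No state change.
Op 4: fork(P1) -> P2. 4 ppages; refcounts: pp0:3 pp1:3 pp2:3 pp3:3
Op 5: read(P1, v0) -> 30. No state change.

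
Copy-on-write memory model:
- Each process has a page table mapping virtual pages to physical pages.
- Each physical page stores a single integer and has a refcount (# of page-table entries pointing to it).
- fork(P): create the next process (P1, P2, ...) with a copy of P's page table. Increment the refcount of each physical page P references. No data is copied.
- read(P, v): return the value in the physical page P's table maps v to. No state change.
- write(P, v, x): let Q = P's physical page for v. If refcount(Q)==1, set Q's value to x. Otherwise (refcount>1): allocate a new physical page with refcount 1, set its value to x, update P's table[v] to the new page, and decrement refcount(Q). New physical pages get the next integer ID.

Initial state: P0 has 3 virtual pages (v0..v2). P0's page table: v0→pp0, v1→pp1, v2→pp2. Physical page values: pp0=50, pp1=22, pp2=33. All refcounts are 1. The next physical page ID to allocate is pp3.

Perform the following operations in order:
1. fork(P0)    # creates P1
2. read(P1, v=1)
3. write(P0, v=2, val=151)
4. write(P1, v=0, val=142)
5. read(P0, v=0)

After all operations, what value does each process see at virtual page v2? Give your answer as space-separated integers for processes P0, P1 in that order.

Answer: 151 33

Derivation:
Op 1: fork(P0) -> P1. 3 ppages; refcounts: pp0:2 pp1:2 pp2:2
Op 2: read(P1, v1) -> 22. No state change.
Op 3: write(P0, v2, 151). refcount(pp2)=2>1 -> COPY to pp3. 4 ppages; refcounts: pp0:2 pp1:2 pp2:1 pp3:1
Op 4: write(P1, v0, 142). refcount(pp0)=2>1 -> COPY to pp4. 5 ppages; refcounts: pp0:1 pp1:2 pp2:1 pp3:1 pp4:1
Op 5: read(P0, v0) -> 50. No state change.
P0: v2 -> pp3 = 151
P1: v2 -> pp2 = 33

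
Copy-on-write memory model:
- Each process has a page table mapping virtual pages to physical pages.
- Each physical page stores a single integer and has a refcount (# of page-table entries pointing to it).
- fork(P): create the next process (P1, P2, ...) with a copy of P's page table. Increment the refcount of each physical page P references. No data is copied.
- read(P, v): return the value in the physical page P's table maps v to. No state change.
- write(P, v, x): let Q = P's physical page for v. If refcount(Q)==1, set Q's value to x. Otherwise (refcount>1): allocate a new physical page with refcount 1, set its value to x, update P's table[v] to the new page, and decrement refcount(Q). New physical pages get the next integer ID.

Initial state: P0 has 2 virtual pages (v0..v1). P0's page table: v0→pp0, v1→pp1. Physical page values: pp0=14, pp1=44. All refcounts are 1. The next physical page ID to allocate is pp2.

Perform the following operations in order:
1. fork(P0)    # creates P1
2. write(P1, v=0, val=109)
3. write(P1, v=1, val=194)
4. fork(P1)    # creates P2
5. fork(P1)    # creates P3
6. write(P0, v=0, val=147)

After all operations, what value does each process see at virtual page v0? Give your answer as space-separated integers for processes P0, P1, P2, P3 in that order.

Op 1: fork(P0) -> P1. 2 ppages; refcounts: pp0:2 pp1:2
Op 2: write(P1, v0, 109). refcount(pp0)=2>1 -> COPY to pp2. 3 ppages; refcounts: pp0:1 pp1:2 pp2:1
Op 3: write(P1, v1, 194). refcount(pp1)=2>1 -> COPY to pp3. 4 ppages; refcounts: pp0:1 pp1:1 pp2:1 pp3:1
Op 4: fork(P1) -> P2. 4 ppages; refcounts: pp0:1 pp1:1 pp2:2 pp3:2
Op 5: fork(P1) -> P3. 4 ppages; refcounts: pp0:1 pp1:1 pp2:3 pp3:3
Op 6: write(P0, v0, 147). refcount(pp0)=1 -> write in place. 4 ppages; refcounts: pp0:1 pp1:1 pp2:3 pp3:3
P0: v0 -> pp0 = 147
P1: v0 -> pp2 = 109
P2: v0 -> pp2 = 109
P3: v0 -> pp2 = 109

Answer: 147 109 109 109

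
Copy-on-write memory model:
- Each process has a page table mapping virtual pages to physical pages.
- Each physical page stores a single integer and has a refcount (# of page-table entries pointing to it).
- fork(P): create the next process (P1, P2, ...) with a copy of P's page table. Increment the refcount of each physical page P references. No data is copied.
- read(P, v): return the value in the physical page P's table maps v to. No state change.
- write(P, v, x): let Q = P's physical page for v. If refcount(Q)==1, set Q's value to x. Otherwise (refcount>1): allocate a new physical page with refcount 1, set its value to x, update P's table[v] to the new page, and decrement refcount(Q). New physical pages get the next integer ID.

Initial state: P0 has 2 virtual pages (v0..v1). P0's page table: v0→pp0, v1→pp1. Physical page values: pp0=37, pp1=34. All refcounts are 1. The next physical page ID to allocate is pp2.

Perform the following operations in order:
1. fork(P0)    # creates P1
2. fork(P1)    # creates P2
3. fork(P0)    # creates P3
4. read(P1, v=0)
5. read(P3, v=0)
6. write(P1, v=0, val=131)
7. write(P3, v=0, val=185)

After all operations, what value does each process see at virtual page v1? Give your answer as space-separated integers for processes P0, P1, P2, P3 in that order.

Answer: 34 34 34 34

Derivation:
Op 1: fork(P0) -> P1. 2 ppages; refcounts: pp0:2 pp1:2
Op 2: fork(P1) -> P2. 2 ppages; refcounts: pp0:3 pp1:3
Op 3: fork(P0) -> P3. 2 ppages; refcounts: pp0:4 pp1:4
Op 4: read(P1, v0) -> 37. No state change.
Op 5: read(P3, v0) -> 37. No state change.
Op 6: write(P1, v0, 131). refcount(pp0)=4>1 -> COPY to pp2. 3 ppages; refcounts: pp0:3 pp1:4 pp2:1
Op 7: write(P3, v0, 185). refcount(pp0)=3>1 -> COPY to pp3. 4 ppages; refcounts: pp0:2 pp1:4 pp2:1 pp3:1
P0: v1 -> pp1 = 34
P1: v1 -> pp1 = 34
P2: v1 -> pp1 = 34
P3: v1 -> pp1 = 34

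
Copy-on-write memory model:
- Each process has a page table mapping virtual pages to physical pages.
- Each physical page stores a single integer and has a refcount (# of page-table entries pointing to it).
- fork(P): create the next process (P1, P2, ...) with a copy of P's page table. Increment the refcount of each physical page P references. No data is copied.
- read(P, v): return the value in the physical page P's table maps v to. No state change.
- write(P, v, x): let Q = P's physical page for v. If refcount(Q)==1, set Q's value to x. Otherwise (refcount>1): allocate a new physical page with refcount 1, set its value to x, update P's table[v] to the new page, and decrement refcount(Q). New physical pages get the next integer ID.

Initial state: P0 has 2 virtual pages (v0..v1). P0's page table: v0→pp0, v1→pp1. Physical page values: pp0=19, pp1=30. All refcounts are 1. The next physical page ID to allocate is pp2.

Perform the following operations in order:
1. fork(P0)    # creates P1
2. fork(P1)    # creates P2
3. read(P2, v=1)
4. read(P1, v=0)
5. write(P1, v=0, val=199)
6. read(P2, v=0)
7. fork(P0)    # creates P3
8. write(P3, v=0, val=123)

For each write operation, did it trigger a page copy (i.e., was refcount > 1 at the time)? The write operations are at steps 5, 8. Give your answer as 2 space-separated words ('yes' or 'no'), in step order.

Op 1: fork(P0) -> P1. 2 ppages; refcounts: pp0:2 pp1:2
Op 2: fork(P1) -> P2. 2 ppages; refcounts: pp0:3 pp1:3
Op 3: read(P2, v1) -> 30. No state change.
Op 4: read(P1, v0) -> 19. No state change.
Op 5: write(P1, v0, 199). refcount(pp0)=3>1 -> COPY to pp2. 3 ppages; refcounts: pp0:2 pp1:3 pp2:1
Op 6: read(P2, v0) -> 19. No state change.
Op 7: fork(P0) -> P3. 3 ppages; refcounts: pp0:3 pp1:4 pp2:1
Op 8: write(P3, v0, 123). refcount(pp0)=3>1 -> COPY to pp3. 4 ppages; refcounts: pp0:2 pp1:4 pp2:1 pp3:1

yes yes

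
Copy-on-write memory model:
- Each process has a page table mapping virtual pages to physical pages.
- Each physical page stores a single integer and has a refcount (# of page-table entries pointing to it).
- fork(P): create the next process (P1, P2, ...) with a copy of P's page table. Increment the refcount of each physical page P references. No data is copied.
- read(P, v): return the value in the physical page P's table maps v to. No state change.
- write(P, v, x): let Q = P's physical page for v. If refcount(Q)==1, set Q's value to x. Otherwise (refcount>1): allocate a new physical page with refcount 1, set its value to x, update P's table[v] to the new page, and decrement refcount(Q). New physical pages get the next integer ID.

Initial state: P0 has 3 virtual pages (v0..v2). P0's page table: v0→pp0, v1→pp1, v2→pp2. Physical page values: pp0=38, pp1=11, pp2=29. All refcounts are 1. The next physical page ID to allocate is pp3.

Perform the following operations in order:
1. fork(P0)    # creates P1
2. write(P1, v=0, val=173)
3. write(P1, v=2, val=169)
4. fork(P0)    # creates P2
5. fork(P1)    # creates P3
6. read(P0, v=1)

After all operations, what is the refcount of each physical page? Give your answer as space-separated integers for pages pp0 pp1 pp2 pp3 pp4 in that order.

Op 1: fork(P0) -> P1. 3 ppages; refcounts: pp0:2 pp1:2 pp2:2
Op 2: write(P1, v0, 173). refcount(pp0)=2>1 -> COPY to pp3. 4 ppages; refcounts: pp0:1 pp1:2 pp2:2 pp3:1
Op 3: write(P1, v2, 169). refcount(pp2)=2>1 -> COPY to pp4. 5 ppages; refcounts: pp0:1 pp1:2 pp2:1 pp3:1 pp4:1
Op 4: fork(P0) -> P2. 5 ppages; refcounts: pp0:2 pp1:3 pp2:2 pp3:1 pp4:1
Op 5: fork(P1) -> P3. 5 ppages; refcounts: pp0:2 pp1:4 pp2:2 pp3:2 pp4:2
Op 6: read(P0, v1) -> 11. No state change.

Answer: 2 4 2 2 2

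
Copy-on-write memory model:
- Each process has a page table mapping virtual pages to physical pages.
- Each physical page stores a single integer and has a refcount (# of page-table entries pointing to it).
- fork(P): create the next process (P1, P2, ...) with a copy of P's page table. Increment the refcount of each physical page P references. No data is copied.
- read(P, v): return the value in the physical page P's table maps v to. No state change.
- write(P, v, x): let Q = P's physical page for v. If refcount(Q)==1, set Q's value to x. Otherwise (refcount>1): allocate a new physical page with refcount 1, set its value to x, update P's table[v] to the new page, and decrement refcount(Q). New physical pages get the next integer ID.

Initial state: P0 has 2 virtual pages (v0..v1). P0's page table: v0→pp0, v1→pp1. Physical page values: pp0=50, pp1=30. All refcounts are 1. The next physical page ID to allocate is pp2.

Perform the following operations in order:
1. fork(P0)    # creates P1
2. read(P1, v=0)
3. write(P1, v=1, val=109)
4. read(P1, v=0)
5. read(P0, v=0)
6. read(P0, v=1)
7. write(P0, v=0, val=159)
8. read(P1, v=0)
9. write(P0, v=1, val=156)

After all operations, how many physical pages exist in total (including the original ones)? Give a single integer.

Answer: 4

Derivation:
Op 1: fork(P0) -> P1. 2 ppages; refcounts: pp0:2 pp1:2
Op 2: read(P1, v0) -> 50. No state change.
Op 3: write(P1, v1, 109). refcount(pp1)=2>1 -> COPY to pp2. 3 ppages; refcounts: pp0:2 pp1:1 pp2:1
Op 4: read(P1, v0) -> 50. No state change.
Op 5: read(P0, v0) -> 50. No state change.
Op 6: read(P0, v1) -> 30. No state change.
Op 7: write(P0, v0, 159). refcount(pp0)=2>1 -> COPY to pp3. 4 ppages; refcounts: pp0:1 pp1:1 pp2:1 pp3:1
Op 8: read(P1, v0) -> 50. No state change.
Op 9: write(P0, v1, 156). refcount(pp1)=1 -> write in place. 4 ppages; refcounts: pp0:1 pp1:1 pp2:1 pp3:1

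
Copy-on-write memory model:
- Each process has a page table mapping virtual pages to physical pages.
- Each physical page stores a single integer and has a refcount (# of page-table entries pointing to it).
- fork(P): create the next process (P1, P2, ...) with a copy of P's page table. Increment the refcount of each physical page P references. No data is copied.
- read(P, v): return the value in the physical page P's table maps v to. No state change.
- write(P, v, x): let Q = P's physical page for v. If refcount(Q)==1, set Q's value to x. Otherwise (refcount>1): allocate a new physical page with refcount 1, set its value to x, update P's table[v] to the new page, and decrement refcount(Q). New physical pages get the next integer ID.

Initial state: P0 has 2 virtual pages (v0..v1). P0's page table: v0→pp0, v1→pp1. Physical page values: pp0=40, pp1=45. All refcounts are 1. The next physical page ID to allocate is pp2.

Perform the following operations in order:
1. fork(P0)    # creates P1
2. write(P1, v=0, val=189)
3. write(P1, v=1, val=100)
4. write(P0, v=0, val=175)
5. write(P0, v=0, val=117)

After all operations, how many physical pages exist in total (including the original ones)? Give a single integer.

Op 1: fork(P0) -> P1. 2 ppages; refcounts: pp0:2 pp1:2
Op 2: write(P1, v0, 189). refcount(pp0)=2>1 -> COPY to pp2. 3 ppages; refcounts: pp0:1 pp1:2 pp2:1
Op 3: write(P1, v1, 100). refcount(pp1)=2>1 -> COPY to pp3. 4 ppages; refcounts: pp0:1 pp1:1 pp2:1 pp3:1
Op 4: write(P0, v0, 175). refcount(pp0)=1 -> write in place. 4 ppages; refcounts: pp0:1 pp1:1 pp2:1 pp3:1
Op 5: write(P0, v0, 117). refcount(pp0)=1 -> write in place. 4 ppages; refcounts: pp0:1 pp1:1 pp2:1 pp3:1

Answer: 4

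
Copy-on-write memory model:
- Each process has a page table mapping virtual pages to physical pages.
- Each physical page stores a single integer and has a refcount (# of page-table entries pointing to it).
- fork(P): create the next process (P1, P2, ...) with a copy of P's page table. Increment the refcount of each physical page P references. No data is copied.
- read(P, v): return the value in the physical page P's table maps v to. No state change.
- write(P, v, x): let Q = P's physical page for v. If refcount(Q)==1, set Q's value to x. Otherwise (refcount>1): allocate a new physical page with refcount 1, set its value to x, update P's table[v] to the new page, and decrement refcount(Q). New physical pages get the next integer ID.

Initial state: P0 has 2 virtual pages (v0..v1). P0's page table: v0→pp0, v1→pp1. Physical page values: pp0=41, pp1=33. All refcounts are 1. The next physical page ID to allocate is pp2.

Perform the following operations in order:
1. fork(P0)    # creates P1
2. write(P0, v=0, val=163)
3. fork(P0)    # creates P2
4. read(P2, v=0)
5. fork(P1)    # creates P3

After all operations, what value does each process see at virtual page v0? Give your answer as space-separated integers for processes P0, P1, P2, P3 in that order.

Op 1: fork(P0) -> P1. 2 ppages; refcounts: pp0:2 pp1:2
Op 2: write(P0, v0, 163). refcount(pp0)=2>1 -> COPY to pp2. 3 ppages; refcounts: pp0:1 pp1:2 pp2:1
Op 3: fork(P0) -> P2. 3 ppages; refcounts: pp0:1 pp1:3 pp2:2
Op 4: read(P2, v0) -> 163. No state change.
Op 5: fork(P1) -> P3. 3 ppages; refcounts: pp0:2 pp1:4 pp2:2
P0: v0 -> pp2 = 163
P1: v0 -> pp0 = 41
P2: v0 -> pp2 = 163
P3: v0 -> pp0 = 41

Answer: 163 41 163 41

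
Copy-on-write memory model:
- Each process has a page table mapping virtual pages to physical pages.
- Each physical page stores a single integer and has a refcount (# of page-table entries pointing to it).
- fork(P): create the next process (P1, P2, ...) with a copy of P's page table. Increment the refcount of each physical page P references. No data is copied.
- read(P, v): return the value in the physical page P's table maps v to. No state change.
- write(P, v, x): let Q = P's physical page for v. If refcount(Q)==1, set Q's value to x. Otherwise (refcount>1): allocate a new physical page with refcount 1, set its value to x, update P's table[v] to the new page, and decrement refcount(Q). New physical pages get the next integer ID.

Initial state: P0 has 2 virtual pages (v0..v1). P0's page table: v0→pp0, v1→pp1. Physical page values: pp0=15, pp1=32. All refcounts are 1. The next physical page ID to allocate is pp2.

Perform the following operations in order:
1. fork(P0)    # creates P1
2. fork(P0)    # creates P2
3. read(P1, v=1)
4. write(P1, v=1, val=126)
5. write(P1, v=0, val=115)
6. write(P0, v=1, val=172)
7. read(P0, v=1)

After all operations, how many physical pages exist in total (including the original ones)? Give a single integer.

Op 1: fork(P0) -> P1. 2 ppages; refcounts: pp0:2 pp1:2
Op 2: fork(P0) -> P2. 2 ppages; refcounts: pp0:3 pp1:3
Op 3: read(P1, v1) -> 32. No state change.
Op 4: write(P1, v1, 126). refcount(pp1)=3>1 -> COPY to pp2. 3 ppages; refcounts: pp0:3 pp1:2 pp2:1
Op 5: write(P1, v0, 115). refcount(pp0)=3>1 -> COPY to pp3. 4 ppages; refcounts: pp0:2 pp1:2 pp2:1 pp3:1
Op 6: write(P0, v1, 172). refcount(pp1)=2>1 -> COPY to pp4. 5 ppages; refcounts: pp0:2 pp1:1 pp2:1 pp3:1 pp4:1
Op 7: read(P0, v1) -> 172. No state change.

Answer: 5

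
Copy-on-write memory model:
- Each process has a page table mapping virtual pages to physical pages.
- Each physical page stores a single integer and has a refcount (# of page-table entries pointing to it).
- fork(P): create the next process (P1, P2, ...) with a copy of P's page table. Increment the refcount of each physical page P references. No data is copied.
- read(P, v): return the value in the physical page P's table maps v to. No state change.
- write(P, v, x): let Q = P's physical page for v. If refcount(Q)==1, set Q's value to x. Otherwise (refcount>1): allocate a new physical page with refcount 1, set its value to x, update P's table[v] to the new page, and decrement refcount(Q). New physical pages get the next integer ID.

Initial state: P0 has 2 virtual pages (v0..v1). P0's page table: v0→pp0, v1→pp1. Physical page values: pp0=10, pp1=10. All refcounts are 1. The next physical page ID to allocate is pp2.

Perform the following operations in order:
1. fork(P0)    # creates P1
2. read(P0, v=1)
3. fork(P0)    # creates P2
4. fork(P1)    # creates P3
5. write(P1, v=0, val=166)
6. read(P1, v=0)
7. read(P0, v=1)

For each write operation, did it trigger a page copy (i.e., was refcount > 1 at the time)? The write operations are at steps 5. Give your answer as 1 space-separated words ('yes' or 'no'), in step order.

Op 1: fork(P0) -> P1. 2 ppages; refcounts: pp0:2 pp1:2
Op 2: read(P0, v1) -> 10. No state change.
Op 3: fork(P0) -> P2. 2 ppages; refcounts: pp0:3 pp1:3
Op 4: fork(P1) -> P3. 2 ppages; refcounts: pp0:4 pp1:4
Op 5: write(P1, v0, 166). refcount(pp0)=4>1 -> COPY to pp2. 3 ppages; refcounts: pp0:3 pp1:4 pp2:1
Op 6: read(P1, v0) -> 166. No state change.
Op 7: read(P0, v1) -> 10. No state change.

yes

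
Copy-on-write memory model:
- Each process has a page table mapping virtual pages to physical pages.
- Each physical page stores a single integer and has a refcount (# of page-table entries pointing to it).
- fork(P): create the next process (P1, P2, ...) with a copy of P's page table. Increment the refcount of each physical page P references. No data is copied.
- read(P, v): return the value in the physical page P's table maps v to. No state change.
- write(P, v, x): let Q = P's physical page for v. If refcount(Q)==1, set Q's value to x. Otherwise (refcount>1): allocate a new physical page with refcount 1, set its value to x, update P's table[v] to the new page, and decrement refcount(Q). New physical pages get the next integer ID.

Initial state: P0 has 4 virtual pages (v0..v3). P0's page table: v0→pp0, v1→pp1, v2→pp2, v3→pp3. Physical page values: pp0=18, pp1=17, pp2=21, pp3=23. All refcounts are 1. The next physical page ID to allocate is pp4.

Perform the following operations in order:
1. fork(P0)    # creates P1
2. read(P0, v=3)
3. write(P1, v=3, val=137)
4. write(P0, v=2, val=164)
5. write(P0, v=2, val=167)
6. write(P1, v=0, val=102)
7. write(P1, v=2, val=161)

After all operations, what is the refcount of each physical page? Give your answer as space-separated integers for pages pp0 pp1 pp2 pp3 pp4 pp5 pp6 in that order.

Op 1: fork(P0) -> P1. 4 ppages; refcounts: pp0:2 pp1:2 pp2:2 pp3:2
Op 2: read(P0, v3) -> 23. No state change.
Op 3: write(P1, v3, 137). refcount(pp3)=2>1 -> COPY to pp4. 5 ppages; refcounts: pp0:2 pp1:2 pp2:2 pp3:1 pp4:1
Op 4: write(P0, v2, 164). refcount(pp2)=2>1 -> COPY to pp5. 6 ppages; refcounts: pp0:2 pp1:2 pp2:1 pp3:1 pp4:1 pp5:1
Op 5: write(P0, v2, 167). refcount(pp5)=1 -> write in place. 6 ppages; refcounts: pp0:2 pp1:2 pp2:1 pp3:1 pp4:1 pp5:1
Op 6: write(P1, v0, 102). refcount(pp0)=2>1 -> COPY to pp6. 7 ppages; refcounts: pp0:1 pp1:2 pp2:1 pp3:1 pp4:1 pp5:1 pp6:1
Op 7: write(P1, v2, 161). refcount(pp2)=1 -> write in place. 7 ppages; refcounts: pp0:1 pp1:2 pp2:1 pp3:1 pp4:1 pp5:1 pp6:1

Answer: 1 2 1 1 1 1 1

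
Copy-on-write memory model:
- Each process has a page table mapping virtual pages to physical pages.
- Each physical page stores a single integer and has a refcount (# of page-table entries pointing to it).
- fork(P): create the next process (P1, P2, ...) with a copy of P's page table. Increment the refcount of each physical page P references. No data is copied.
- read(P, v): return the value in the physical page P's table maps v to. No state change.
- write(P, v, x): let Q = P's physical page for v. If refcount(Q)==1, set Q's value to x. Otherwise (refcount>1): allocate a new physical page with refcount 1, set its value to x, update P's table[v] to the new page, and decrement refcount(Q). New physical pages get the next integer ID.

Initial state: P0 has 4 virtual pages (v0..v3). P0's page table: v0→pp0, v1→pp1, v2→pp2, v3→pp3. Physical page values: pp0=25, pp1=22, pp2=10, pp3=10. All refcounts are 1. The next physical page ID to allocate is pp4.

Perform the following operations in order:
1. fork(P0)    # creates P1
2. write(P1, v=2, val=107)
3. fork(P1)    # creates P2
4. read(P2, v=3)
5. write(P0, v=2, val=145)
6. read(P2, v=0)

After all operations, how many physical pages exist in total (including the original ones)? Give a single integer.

Op 1: fork(P0) -> P1. 4 ppages; refcounts: pp0:2 pp1:2 pp2:2 pp3:2
Op 2: write(P1, v2, 107). refcount(pp2)=2>1 -> COPY to pp4. 5 ppages; refcounts: pp0:2 pp1:2 pp2:1 pp3:2 pp4:1
Op 3: fork(P1) -> P2. 5 ppages; refcounts: pp0:3 pp1:3 pp2:1 pp3:3 pp4:2
Op 4: read(P2, v3) -> 10. No state change.
Op 5: write(P0, v2, 145). refcount(pp2)=1 -> write in place. 5 ppages; refcounts: pp0:3 pp1:3 pp2:1 pp3:3 pp4:2
Op 6: read(P2, v0) -> 25. No state change.

Answer: 5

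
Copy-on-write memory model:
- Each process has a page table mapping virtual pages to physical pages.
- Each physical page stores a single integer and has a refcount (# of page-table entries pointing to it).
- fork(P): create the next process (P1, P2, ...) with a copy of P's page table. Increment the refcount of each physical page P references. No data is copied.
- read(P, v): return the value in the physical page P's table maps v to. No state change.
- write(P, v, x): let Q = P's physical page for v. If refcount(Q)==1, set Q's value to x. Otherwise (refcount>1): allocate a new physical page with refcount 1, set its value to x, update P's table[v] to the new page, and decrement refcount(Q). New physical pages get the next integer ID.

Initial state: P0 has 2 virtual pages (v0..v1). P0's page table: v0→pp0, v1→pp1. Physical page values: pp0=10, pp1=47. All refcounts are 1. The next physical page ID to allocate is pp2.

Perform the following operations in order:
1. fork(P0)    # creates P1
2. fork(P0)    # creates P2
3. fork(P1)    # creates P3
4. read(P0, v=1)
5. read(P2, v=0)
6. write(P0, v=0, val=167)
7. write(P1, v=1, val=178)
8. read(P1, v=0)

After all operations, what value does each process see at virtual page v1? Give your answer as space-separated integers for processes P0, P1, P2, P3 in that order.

Op 1: fork(P0) -> P1. 2 ppages; refcounts: pp0:2 pp1:2
Op 2: fork(P0) -> P2. 2 ppages; refcounts: pp0:3 pp1:3
Op 3: fork(P1) -> P3. 2 ppages; refcounts: pp0:4 pp1:4
Op 4: read(P0, v1) -> 47. No state change.
Op 5: read(P2, v0) -> 10. No state change.
Op 6: write(P0, v0, 167). refcount(pp0)=4>1 -> COPY to pp2. 3 ppages; refcounts: pp0:3 pp1:4 pp2:1
Op 7: write(P1, v1, 178). refcount(pp1)=4>1 -> COPY to pp3. 4 ppages; refcounts: pp0:3 pp1:3 pp2:1 pp3:1
Op 8: read(P1, v0) -> 10. No state change.
P0: v1 -> pp1 = 47
P1: v1 -> pp3 = 178
P2: v1 -> pp1 = 47
P3: v1 -> pp1 = 47

Answer: 47 178 47 47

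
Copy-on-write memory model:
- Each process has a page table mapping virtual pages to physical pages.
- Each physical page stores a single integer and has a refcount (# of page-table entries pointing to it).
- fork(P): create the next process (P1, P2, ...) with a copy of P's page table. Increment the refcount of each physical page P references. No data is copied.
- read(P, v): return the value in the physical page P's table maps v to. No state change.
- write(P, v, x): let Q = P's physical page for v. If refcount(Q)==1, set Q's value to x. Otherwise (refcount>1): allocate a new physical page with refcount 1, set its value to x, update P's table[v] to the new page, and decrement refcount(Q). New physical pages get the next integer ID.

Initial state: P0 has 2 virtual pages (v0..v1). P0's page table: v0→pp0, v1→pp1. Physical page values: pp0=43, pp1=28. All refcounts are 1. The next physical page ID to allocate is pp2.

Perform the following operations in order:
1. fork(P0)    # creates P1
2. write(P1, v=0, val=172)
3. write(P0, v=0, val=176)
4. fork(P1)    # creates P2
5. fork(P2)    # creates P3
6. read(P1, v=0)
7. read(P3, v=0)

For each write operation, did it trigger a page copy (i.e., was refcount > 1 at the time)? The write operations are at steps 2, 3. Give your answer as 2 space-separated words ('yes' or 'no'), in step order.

Op 1: fork(P0) -> P1. 2 ppages; refcounts: pp0:2 pp1:2
Op 2: write(P1, v0, 172). refcount(pp0)=2>1 -> COPY to pp2. 3 ppages; refcounts: pp0:1 pp1:2 pp2:1
Op 3: write(P0, v0, 176). refcount(pp0)=1 -> write in place. 3 ppages; refcounts: pp0:1 pp1:2 pp2:1
Op 4: fork(P1) -> P2. 3 ppages; refcounts: pp0:1 pp1:3 pp2:2
Op 5: fork(P2) -> P3. 3 ppages; refcounts: pp0:1 pp1:4 pp2:3
Op 6: read(P1, v0) -> 172. No state change.
Op 7: read(P3, v0) -> 172. No state change.

yes no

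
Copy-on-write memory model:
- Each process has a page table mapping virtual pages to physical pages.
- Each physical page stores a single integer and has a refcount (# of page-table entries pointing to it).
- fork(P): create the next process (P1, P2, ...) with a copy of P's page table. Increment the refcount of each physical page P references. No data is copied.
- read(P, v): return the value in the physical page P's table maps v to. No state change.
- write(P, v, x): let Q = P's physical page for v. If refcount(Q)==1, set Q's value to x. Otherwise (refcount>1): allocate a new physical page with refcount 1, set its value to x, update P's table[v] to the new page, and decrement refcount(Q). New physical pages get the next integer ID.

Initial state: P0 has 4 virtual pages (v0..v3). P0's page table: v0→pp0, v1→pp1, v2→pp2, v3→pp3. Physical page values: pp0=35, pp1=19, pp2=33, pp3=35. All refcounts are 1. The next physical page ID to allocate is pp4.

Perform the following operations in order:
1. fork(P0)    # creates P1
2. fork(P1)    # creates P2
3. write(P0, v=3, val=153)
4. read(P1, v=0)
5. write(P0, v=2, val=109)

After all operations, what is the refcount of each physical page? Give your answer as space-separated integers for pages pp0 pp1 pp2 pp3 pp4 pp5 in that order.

Answer: 3 3 2 2 1 1

Derivation:
Op 1: fork(P0) -> P1. 4 ppages; refcounts: pp0:2 pp1:2 pp2:2 pp3:2
Op 2: fork(P1) -> P2. 4 ppages; refcounts: pp0:3 pp1:3 pp2:3 pp3:3
Op 3: write(P0, v3, 153). refcount(pp3)=3>1 -> COPY to pp4. 5 ppages; refcounts: pp0:3 pp1:3 pp2:3 pp3:2 pp4:1
Op 4: read(P1, v0) -> 35. No state change.
Op 5: write(P0, v2, 109). refcount(pp2)=3>1 -> COPY to pp5. 6 ppages; refcounts: pp0:3 pp1:3 pp2:2 pp3:2 pp4:1 pp5:1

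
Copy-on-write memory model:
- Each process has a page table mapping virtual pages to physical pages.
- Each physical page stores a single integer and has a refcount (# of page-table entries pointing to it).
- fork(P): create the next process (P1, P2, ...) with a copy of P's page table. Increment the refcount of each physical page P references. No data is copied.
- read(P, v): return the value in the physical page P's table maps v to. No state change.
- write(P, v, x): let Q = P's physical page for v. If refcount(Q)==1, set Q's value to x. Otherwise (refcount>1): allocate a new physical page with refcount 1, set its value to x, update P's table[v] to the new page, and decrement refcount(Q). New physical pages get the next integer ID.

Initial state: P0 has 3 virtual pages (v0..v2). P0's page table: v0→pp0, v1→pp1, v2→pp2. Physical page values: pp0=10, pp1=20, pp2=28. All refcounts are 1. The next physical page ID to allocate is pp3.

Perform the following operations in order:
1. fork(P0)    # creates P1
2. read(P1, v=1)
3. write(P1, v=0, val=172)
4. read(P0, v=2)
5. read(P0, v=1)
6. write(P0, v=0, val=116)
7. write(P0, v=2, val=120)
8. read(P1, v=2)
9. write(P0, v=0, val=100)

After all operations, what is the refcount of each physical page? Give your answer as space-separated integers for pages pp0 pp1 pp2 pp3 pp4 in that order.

Answer: 1 2 1 1 1

Derivation:
Op 1: fork(P0) -> P1. 3 ppages; refcounts: pp0:2 pp1:2 pp2:2
Op 2: read(P1, v1) -> 20. No state change.
Op 3: write(P1, v0, 172). refcount(pp0)=2>1 -> COPY to pp3. 4 ppages; refcounts: pp0:1 pp1:2 pp2:2 pp3:1
Op 4: read(P0, v2) -> 28. No state change.
Op 5: read(P0, v1) -> 20. No state change.
Op 6: write(P0, v0, 116). refcount(pp0)=1 -> write in place. 4 ppages; refcounts: pp0:1 pp1:2 pp2:2 pp3:1
Op 7: write(P0, v2, 120). refcount(pp2)=2>1 -> COPY to pp4. 5 ppages; refcounts: pp0:1 pp1:2 pp2:1 pp3:1 pp4:1
Op 8: read(P1, v2) -> 28. No state change.
Op 9: write(P0, v0, 100). refcount(pp0)=1 -> write in place. 5 ppages; refcounts: pp0:1 pp1:2 pp2:1 pp3:1 pp4:1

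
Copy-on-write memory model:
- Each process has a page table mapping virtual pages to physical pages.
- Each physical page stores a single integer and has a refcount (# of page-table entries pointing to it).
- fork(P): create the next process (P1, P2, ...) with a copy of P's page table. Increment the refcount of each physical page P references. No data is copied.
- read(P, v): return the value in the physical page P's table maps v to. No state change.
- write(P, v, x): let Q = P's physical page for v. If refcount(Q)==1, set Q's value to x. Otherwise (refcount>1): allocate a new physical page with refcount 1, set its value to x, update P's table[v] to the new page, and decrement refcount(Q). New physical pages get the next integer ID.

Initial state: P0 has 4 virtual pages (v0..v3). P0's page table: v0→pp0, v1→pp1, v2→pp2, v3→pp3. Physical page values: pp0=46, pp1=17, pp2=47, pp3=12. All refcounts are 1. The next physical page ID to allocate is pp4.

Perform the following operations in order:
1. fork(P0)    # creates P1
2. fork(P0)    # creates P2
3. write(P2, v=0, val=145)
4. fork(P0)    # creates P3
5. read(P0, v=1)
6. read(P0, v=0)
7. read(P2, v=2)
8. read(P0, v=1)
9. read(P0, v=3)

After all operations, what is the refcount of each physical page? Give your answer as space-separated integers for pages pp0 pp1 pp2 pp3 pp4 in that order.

Answer: 3 4 4 4 1

Derivation:
Op 1: fork(P0) -> P1. 4 ppages; refcounts: pp0:2 pp1:2 pp2:2 pp3:2
Op 2: fork(P0) -> P2. 4 ppages; refcounts: pp0:3 pp1:3 pp2:3 pp3:3
Op 3: write(P2, v0, 145). refcount(pp0)=3>1 -> COPY to pp4. 5 ppages; refcounts: pp0:2 pp1:3 pp2:3 pp3:3 pp4:1
Op 4: fork(P0) -> P3. 5 ppages; refcounts: pp0:3 pp1:4 pp2:4 pp3:4 pp4:1
Op 5: read(P0, v1) -> 17. No state change.
Op 6: read(P0, v0) -> 46. No state change.
Op 7: read(P2, v2) -> 47. No state change.
Op 8: read(P0, v1) -> 17. No state change.
Op 9: read(P0, v3) -> 12. No state change.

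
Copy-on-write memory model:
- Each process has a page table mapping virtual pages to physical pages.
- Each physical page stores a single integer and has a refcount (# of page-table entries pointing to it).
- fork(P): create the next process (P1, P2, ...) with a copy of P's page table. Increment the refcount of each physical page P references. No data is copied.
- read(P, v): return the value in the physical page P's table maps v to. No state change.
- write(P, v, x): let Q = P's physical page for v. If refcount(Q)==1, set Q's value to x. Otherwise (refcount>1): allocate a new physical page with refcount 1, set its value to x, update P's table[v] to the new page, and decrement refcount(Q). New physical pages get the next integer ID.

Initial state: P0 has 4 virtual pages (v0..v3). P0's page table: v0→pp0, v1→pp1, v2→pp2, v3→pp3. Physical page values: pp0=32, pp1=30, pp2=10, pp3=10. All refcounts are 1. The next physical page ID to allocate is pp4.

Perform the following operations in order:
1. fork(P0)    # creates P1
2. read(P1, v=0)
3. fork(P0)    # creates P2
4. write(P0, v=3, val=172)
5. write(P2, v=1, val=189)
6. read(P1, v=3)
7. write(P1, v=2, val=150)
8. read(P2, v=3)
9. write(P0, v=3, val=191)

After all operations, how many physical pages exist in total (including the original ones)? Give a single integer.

Op 1: fork(P0) -> P1. 4 ppages; refcounts: pp0:2 pp1:2 pp2:2 pp3:2
Op 2: read(P1, v0) -> 32. No state change.
Op 3: fork(P0) -> P2. 4 ppages; refcounts: pp0:3 pp1:3 pp2:3 pp3:3
Op 4: write(P0, v3, 172). refcount(pp3)=3>1 -> COPY to pp4. 5 ppages; refcounts: pp0:3 pp1:3 pp2:3 pp3:2 pp4:1
Op 5: write(P2, v1, 189). refcount(pp1)=3>1 -> COPY to pp5. 6 ppages; refcounts: pp0:3 pp1:2 pp2:3 pp3:2 pp4:1 pp5:1
Op 6: read(P1, v3) -> 10. No state change.
Op 7: write(P1, v2, 150). refcount(pp2)=3>1 -> COPY to pp6. 7 ppages; refcounts: pp0:3 pp1:2 pp2:2 pp3:2 pp4:1 pp5:1 pp6:1
Op 8: read(P2, v3) -> 10. No state change.
Op 9: write(P0, v3, 191). refcount(pp4)=1 -> write in place. 7 ppages; refcounts: pp0:3 pp1:2 pp2:2 pp3:2 pp4:1 pp5:1 pp6:1

Answer: 7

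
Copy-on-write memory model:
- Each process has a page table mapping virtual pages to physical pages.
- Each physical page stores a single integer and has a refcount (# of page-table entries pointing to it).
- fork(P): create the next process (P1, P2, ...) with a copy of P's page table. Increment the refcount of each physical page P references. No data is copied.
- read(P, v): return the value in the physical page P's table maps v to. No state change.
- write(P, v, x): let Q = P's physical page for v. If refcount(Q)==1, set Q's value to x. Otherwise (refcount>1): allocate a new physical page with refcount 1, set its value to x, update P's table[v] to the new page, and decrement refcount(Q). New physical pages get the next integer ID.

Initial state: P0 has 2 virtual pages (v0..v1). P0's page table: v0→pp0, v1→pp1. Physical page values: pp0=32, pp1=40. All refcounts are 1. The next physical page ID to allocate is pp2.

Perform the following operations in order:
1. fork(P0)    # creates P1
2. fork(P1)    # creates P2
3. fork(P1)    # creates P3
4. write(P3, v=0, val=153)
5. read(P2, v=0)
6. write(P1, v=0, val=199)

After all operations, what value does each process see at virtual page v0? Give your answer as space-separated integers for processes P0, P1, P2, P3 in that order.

Answer: 32 199 32 153

Derivation:
Op 1: fork(P0) -> P1. 2 ppages; refcounts: pp0:2 pp1:2
Op 2: fork(P1) -> P2. 2 ppages; refcounts: pp0:3 pp1:3
Op 3: fork(P1) -> P3. 2 ppages; refcounts: pp0:4 pp1:4
Op 4: write(P3, v0, 153). refcount(pp0)=4>1 -> COPY to pp2. 3 ppages; refcounts: pp0:3 pp1:4 pp2:1
Op 5: read(P2, v0) -> 32. No state change.
Op 6: write(P1, v0, 199). refcount(pp0)=3>1 -> COPY to pp3. 4 ppages; refcounts: pp0:2 pp1:4 pp2:1 pp3:1
P0: v0 -> pp0 = 32
P1: v0 -> pp3 = 199
P2: v0 -> pp0 = 32
P3: v0 -> pp2 = 153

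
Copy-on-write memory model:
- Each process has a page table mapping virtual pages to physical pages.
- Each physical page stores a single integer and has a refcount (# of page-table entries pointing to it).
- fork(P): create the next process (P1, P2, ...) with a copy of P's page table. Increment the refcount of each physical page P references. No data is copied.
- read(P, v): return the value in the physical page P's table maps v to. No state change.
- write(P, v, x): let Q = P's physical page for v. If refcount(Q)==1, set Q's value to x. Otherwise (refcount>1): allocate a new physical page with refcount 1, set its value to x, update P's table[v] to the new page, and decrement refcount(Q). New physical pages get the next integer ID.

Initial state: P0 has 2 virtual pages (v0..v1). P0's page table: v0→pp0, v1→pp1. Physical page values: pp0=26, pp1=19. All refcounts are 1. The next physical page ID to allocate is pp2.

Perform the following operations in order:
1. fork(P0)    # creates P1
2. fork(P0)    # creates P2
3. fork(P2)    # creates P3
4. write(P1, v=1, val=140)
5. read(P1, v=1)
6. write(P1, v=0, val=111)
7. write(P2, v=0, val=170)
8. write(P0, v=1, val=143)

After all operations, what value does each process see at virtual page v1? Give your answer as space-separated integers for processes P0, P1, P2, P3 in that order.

Op 1: fork(P0) -> P1. 2 ppages; refcounts: pp0:2 pp1:2
Op 2: fork(P0) -> P2. 2 ppages; refcounts: pp0:3 pp1:3
Op 3: fork(P2) -> P3. 2 ppages; refcounts: pp0:4 pp1:4
Op 4: write(P1, v1, 140). refcount(pp1)=4>1 -> COPY to pp2. 3 ppages; refcounts: pp0:4 pp1:3 pp2:1
Op 5: read(P1, v1) -> 140. No state change.
Op 6: write(P1, v0, 111). refcount(pp0)=4>1 -> COPY to pp3. 4 ppages; refcounts: pp0:3 pp1:3 pp2:1 pp3:1
Op 7: write(P2, v0, 170). refcount(pp0)=3>1 -> COPY to pp4. 5 ppages; refcounts: pp0:2 pp1:3 pp2:1 pp3:1 pp4:1
Op 8: write(P0, v1, 143). refcount(pp1)=3>1 -> COPY to pp5. 6 ppages; refcounts: pp0:2 pp1:2 pp2:1 pp3:1 pp4:1 pp5:1
P0: v1 -> pp5 = 143
P1: v1 -> pp2 = 140
P2: v1 -> pp1 = 19
P3: v1 -> pp1 = 19

Answer: 143 140 19 19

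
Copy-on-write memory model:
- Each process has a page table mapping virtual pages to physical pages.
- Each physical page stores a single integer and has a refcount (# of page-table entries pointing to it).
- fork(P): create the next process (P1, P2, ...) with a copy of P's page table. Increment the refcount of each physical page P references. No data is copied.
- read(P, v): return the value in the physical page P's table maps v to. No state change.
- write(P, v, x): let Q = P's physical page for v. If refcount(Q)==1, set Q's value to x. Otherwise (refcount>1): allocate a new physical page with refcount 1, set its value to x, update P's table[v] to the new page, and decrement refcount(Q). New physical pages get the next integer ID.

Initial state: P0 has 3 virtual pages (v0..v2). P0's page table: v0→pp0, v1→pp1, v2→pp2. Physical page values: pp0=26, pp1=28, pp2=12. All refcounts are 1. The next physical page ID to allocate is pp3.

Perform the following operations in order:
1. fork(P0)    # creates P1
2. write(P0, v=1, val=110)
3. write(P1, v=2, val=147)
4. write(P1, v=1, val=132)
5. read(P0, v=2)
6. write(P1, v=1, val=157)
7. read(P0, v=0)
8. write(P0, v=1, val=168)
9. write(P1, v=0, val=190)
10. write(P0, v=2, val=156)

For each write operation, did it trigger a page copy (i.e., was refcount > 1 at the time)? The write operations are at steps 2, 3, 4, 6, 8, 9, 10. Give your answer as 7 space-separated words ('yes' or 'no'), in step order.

Op 1: fork(P0) -> P1. 3 ppages; refcounts: pp0:2 pp1:2 pp2:2
Op 2: write(P0, v1, 110). refcount(pp1)=2>1 -> COPY to pp3. 4 ppages; refcounts: pp0:2 pp1:1 pp2:2 pp3:1
Op 3: write(P1, v2, 147). refcount(pp2)=2>1 -> COPY to pp4. 5 ppages; refcounts: pp0:2 pp1:1 pp2:1 pp3:1 pp4:1
Op 4: write(P1, v1, 132). refcount(pp1)=1 -> write in place. 5 ppages; refcounts: pp0:2 pp1:1 pp2:1 pp3:1 pp4:1
Op 5: read(P0, v2) -> 12. No state change.
Op 6: write(P1, v1, 157). refcount(pp1)=1 -> write in place. 5 ppages; refcounts: pp0:2 pp1:1 pp2:1 pp3:1 pp4:1
Op 7: read(P0, v0) -> 26. No state change.
Op 8: write(P0, v1, 168). refcount(pp3)=1 -> write in place. 5 ppages; refcounts: pp0:2 pp1:1 pp2:1 pp3:1 pp4:1
Op 9: write(P1, v0, 190). refcount(pp0)=2>1 -> COPY to pp5. 6 ppages; refcounts: pp0:1 pp1:1 pp2:1 pp3:1 pp4:1 pp5:1
Op 10: write(P0, v2, 156). refcount(pp2)=1 -> write in place. 6 ppages; refcounts: pp0:1 pp1:1 pp2:1 pp3:1 pp4:1 pp5:1

yes yes no no no yes no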